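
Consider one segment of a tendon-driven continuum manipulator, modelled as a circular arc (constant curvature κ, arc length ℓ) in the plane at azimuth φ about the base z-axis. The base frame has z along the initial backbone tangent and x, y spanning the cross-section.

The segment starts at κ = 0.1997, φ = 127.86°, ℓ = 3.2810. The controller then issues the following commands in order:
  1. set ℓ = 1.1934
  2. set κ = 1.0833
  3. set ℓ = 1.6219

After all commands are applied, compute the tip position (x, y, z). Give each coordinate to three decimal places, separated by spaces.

initial: κ=0.1997, φ=127.86°, ℓ=3.2810
cmd 1: set ℓ=1.1934 → (κ,φ,ℓ)=(0.1997,127.86°,1.1934) → tip=(-0.0869,0.1117,1.1821)
cmd 2: set κ=1.0833 → (κ,φ,ℓ)=(1.0833,127.86°,1.1934) → tip=(-0.4111,0.5288,0.8877)
cmd 3: set ℓ=1.6219 → (κ,φ,ℓ)=(1.0833,127.86°,1.6219) → tip=(-0.6714,0.8637,0.9071)

-0.671 0.864 0.907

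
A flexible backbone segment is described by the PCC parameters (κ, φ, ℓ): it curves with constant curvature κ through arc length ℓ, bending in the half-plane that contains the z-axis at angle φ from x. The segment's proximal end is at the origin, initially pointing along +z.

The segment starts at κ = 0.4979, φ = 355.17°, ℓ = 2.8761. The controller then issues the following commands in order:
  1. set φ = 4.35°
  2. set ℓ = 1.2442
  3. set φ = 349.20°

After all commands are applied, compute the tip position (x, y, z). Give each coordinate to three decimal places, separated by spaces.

0.367 -0.070 1.166

initial: κ=0.4979, φ=355.17°, ℓ=2.8761
cmd 1: set φ=4.35° → (κ,φ,ℓ)=(0.4979,4.35°,2.8761) → tip=(1.7256,0.1313,1.9891)
cmd 2: set ℓ=1.2442 → (κ,φ,ℓ)=(0.4979,4.35°,1.2442) → tip=(0.3721,0.0283,1.1661)
cmd 3: set φ=349.20° → (κ,φ,ℓ)=(0.4979,349.20°,1.2442) → tip=(0.3666,-0.0699,1.1661)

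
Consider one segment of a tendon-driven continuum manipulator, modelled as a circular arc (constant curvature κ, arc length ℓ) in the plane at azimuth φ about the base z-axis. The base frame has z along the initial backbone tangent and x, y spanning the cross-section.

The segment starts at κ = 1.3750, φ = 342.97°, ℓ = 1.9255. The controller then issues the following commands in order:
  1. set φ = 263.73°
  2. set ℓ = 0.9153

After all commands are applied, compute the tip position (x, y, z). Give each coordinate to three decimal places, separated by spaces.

initial: κ=1.3750, φ=342.97°, ℓ=1.9255
cmd 1: set φ=263.73° → (κ,φ,ℓ)=(1.3750,263.73°,1.9255) → tip=(-0.1494,-1.3594,0.3449)
cmd 2: set ℓ=0.9153 → (κ,φ,ℓ)=(1.3750,263.73°,0.9153) → tip=(-0.0550,-0.5008,0.6921)

-0.055 -0.501 0.692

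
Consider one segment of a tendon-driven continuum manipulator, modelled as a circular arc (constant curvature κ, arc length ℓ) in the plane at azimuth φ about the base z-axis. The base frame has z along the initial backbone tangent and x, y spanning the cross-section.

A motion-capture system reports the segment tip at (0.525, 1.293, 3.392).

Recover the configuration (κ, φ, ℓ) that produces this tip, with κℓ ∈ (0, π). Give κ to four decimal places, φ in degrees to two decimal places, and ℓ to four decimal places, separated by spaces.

0.2075 67.90 3.7627

ρ = √(x²+y²) = √(0.525² + 1.293²) = 1.39552
φ = atan2(y, x) mod 360° = atan2(1.293, 0.525) = 67.9012°
|p|² = ρ² + z² = 1.39552² + 3.392² = 13.45314
κ = 2ρ / |p|² = 2×1.39552 / 13.45314 = 0.20746
θ = 2·atan2(ρ, z) = 2·atan2(1.39552, 3.392) = 0.78062 rad
ℓ = θ/κ = 0.78062/0.20746 = 3.76266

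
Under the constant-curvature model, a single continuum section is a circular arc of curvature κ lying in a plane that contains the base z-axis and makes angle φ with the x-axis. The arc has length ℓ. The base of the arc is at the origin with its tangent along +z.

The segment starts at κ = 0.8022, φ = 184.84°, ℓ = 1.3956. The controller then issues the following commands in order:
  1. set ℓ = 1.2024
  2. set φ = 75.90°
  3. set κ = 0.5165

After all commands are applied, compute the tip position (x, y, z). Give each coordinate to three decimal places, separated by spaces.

0.088 0.351 1.127

initial: κ=0.8022, φ=184.84°, ℓ=1.3956
cmd 1: set ℓ=1.2024 → (κ,φ,ℓ)=(0.8022,184.84°,1.2024) → tip=(-0.5344,-0.0453,1.0244)
cmd 2: set φ=75.90° → (κ,φ,ℓ)=(0.8022,75.90°,1.2024) → tip=(0.1307,0.5201,1.0244)
cmd 3: set κ=0.5165 → (κ,φ,ℓ)=(0.5165,75.90°,1.2024) → tip=(0.0881,0.3506,1.1266)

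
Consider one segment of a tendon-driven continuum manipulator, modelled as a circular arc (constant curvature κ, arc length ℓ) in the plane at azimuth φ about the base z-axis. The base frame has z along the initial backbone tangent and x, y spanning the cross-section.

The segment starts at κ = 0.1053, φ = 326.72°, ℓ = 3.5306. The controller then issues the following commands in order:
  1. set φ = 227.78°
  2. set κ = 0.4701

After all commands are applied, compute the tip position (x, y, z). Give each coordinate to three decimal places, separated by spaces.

-1.556 -1.715 2.119

initial: κ=0.1053, φ=326.72°, ℓ=3.5306
cmd 1: set φ=227.78° → (κ,φ,ℓ)=(0.1053,227.78°,3.5306) → tip=(-0.4360,-0.4805,3.4498)
cmd 2: set κ=0.4701 → (κ,φ,ℓ)=(0.4701,227.78°,3.5306) → tip=(-1.5564,-1.7153,2.1188)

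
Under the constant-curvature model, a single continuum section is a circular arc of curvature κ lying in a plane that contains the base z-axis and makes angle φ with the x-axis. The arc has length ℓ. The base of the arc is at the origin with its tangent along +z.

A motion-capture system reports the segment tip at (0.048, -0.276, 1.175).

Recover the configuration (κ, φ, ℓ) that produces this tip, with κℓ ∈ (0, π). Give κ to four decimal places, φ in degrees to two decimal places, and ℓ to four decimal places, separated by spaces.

ρ = √(x²+y²) = √(0.048² + -0.276²) = 0.28014
φ = atan2(y, x) mod 360° = atan2(-0.276, 0.048) = 279.8658°
|p|² = ρ² + z² = 0.28014² + 1.175² = 1.45911
κ = 2ρ / |p|² = 2×0.28014 / 1.45911 = 0.38399
θ = 2·atan2(ρ, z) = 2·atan2(0.28014, 1.175) = 0.46810 rad
ℓ = θ/κ = 0.46810/0.38399 = 1.21903

0.3840 279.87 1.2190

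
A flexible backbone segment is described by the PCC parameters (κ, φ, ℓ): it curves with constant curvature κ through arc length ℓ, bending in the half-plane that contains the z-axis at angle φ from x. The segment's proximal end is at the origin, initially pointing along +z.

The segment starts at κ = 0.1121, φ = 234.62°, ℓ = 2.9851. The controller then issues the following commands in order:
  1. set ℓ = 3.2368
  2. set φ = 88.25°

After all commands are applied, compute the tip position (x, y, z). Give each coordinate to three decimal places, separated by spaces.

0.018 0.581 3.166

initial: κ=0.1121, φ=234.62°, ℓ=2.9851
cmd 1: set ℓ=3.2368 → (κ,φ,ℓ)=(0.1121,234.62°,3.2368) → tip=(-0.3363,-0.4736,3.1662)
cmd 2: set φ=88.25° → (κ,φ,ℓ)=(0.1121,88.25°,3.2368) → tip=(0.0177,0.5805,3.1662)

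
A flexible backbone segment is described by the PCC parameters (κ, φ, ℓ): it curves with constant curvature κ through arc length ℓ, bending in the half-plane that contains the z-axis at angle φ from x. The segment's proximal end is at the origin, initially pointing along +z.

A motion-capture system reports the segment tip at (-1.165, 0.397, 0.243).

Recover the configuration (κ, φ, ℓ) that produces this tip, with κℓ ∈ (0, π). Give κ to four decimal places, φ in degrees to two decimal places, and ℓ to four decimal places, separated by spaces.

1.5640 161.18 1.7594

ρ = √(x²+y²) = √(-1.165² + 0.397²) = 1.23079
φ = atan2(y, x) mod 360° = atan2(0.397, -1.165) = 161.1823°
|p|² = ρ² + z² = 1.23079² + 0.243² = 1.57388
κ = 2ρ / |p|² = 2×1.23079 / 1.57388 = 1.56401
θ = 2·atan2(ρ, z) = 2·atan2(1.23079, 0.243) = 2.75174 rad
ℓ = θ/κ = 2.75174/1.56401 = 1.75941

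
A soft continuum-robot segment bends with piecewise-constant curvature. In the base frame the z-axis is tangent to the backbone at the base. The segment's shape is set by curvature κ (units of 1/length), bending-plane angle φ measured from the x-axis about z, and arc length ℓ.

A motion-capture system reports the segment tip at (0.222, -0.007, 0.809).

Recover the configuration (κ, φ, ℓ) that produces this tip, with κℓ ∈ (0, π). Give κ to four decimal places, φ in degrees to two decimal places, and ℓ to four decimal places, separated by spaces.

ρ = √(x²+y²) = √(0.222² + -0.007²) = 0.22211
φ = atan2(y, x) mod 360° = atan2(-0.007, 0.222) = 358.1940°
|p|² = ρ² + z² = 0.22211² + 0.809² = 0.70381
κ = 2ρ / |p|² = 2×0.22211 / 0.70381 = 0.63116
θ = 2·atan2(ρ, z) = 2·atan2(0.22211, 0.809) = 0.53589 rad
ℓ = θ/κ = 0.53589/0.63116 = 0.84906

0.6312 358.19 0.8491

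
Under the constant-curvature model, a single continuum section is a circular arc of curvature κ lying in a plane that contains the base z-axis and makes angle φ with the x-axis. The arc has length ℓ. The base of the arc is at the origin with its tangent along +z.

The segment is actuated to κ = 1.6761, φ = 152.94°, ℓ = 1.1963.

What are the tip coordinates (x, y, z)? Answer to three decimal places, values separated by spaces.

-0.755 0.386 0.541

θ = κ·ℓ = 1.6761 × 1.1963 = 2.00512 rad
ρ = (1 − cos θ)/κ = (1 − -0.42080)/1.6761 = 0.84768
z = sin θ / κ = 0.90716/1.6761 = 0.54123
x = ρ cos φ = 0.84768 × cos(152.94°) = -0.75488
y = ρ sin φ = 0.84768 × sin(152.94°) = 0.38563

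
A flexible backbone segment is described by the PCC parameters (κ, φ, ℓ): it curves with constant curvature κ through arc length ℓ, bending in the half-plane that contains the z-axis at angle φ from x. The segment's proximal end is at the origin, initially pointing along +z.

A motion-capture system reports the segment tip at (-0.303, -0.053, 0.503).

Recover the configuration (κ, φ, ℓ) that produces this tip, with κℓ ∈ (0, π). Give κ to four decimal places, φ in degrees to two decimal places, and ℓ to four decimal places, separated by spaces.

1.7697 189.92 0.6203

ρ = √(x²+y²) = √(-0.303² + -0.053²) = 0.30760
φ = atan2(y, x) mod 360° = atan2(-0.053, -0.303) = 189.9217°
|p|² = ρ² + z² = 0.30760² + 0.503² = 0.34763
κ = 2ρ / |p|² = 2×0.30760 / 0.34763 = 1.76972
θ = 2·atan2(ρ, z) = 2·atan2(0.30760, 0.503) = 1.09771 rad
ℓ = θ/κ = 1.09771/1.76972 = 0.62028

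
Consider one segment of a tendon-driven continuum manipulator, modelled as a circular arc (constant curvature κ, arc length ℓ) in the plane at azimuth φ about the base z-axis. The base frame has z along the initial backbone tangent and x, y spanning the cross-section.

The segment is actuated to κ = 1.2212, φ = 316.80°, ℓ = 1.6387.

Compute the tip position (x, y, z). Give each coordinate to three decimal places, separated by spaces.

0.846 -0.794 0.744

θ = κ·ℓ = 1.2212 × 1.6387 = 2.00118 rad
ρ = (1 − cos θ)/κ = (1 − -0.41722)/1.2212 = 1.16051
z = sin θ / κ = 0.90881/1.2212 = 0.74419
x = ρ cos φ = 1.16051 × cos(316.80°) = 0.84598
y = ρ sin φ = 1.16051 × sin(316.80°) = -0.79443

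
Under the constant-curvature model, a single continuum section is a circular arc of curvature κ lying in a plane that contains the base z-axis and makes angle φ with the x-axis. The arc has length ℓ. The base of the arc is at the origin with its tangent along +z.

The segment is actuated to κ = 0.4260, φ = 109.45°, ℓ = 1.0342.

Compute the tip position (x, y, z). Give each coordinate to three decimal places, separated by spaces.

θ = κ·ℓ = 0.4260 × 1.0342 = 0.44057 rad
ρ = (1 − cos θ)/κ = (1 − 0.90451)/0.4260 = 0.22416
z = sin θ / κ = 0.42645/0.4260 = 1.00107
x = ρ cos φ = 0.22416 × cos(109.45°) = -0.07464
y = ρ sin φ = 0.22416 × sin(109.45°) = 0.21137

-0.075 0.211 1.001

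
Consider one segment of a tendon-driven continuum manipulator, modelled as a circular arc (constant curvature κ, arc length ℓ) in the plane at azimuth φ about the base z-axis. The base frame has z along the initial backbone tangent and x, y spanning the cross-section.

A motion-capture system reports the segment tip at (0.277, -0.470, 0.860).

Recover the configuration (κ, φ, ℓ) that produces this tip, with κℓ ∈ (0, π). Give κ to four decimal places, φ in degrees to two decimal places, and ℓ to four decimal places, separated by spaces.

ρ = √(x²+y²) = √(0.277² + -0.470²) = 0.54555
φ = atan2(y, x) mod 360° = atan2(-0.470, 0.277) = 300.5135°
|p|² = ρ² + z² = 0.54555² + 0.860² = 1.03723
κ = 2ρ / |p|² = 2×0.54555 / 1.03723 = 1.05194
θ = 2·atan2(ρ, z) = 2·atan2(0.54555, 0.860) = 1.13061 rad
ℓ = θ/κ = 1.13061/1.05194 = 1.07478

1.0519 300.51 1.0748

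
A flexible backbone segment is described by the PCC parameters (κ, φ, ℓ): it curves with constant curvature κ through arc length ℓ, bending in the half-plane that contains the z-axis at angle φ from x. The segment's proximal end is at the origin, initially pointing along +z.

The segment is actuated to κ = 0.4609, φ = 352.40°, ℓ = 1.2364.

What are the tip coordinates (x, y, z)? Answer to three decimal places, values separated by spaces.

0.340 -0.045 1.171

θ = κ·ℓ = 0.4609 × 1.2364 = 0.56986 rad
ρ = (1 − cos θ)/κ = (1 − 0.84198)/0.4609 = 0.34285
z = sin θ / κ = 0.53951/0.4609 = 1.17056
x = ρ cos φ = 0.34285 × cos(352.40°) = 0.33984
y = ρ sin φ = 0.34285 × sin(352.40°) = -0.04534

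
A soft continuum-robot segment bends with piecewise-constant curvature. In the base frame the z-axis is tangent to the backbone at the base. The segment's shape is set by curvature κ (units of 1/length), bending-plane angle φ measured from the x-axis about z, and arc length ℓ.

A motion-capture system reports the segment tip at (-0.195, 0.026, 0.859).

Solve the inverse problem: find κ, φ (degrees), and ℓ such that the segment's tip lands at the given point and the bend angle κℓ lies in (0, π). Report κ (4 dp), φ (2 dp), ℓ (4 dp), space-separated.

ρ = √(x²+y²) = √(-0.195² + 0.026²) = 0.19673
φ = atan2(y, x) mod 360° = atan2(0.026, -0.195) = 172.4054°
|p|² = ρ² + z² = 0.19673² + 0.859² = 0.77658
κ = 2ρ / |p|² = 2×0.19673 / 0.77658 = 0.50665
θ = 2·atan2(ρ, z) = 2·atan2(0.19673, 0.859) = 0.45027 rad
ℓ = θ/κ = 0.45027/0.50665 = 0.88873

0.5066 172.41 0.8887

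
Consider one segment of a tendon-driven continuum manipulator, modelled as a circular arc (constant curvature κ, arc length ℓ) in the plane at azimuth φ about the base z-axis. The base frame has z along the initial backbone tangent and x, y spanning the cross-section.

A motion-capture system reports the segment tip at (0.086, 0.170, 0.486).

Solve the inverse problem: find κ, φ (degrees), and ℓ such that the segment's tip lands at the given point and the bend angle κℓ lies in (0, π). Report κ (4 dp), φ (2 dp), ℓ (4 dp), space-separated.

ρ = √(x²+y²) = √(0.086² + 0.170²) = 0.19052
φ = atan2(y, x) mod 360° = atan2(0.170, 0.086) = 63.1660°
|p|² = ρ² + z² = 0.19052² + 0.486² = 0.27249
κ = 2ρ / |p|² = 2×0.19052 / 0.27249 = 1.39832
θ = 2·atan2(ρ, z) = 2·atan2(0.19052, 0.486) = 0.74719 rad
ℓ = θ/κ = 0.74719/1.39832 = 0.53435

1.3983 63.17 0.5344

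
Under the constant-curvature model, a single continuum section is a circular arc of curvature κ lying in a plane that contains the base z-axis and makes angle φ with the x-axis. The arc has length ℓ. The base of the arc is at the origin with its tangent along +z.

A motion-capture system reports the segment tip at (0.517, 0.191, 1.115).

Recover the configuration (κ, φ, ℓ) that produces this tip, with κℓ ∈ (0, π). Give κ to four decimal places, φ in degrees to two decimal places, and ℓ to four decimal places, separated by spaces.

ρ = √(x²+y²) = √(0.517² + 0.191²) = 0.55115
φ = atan2(y, x) mod 360° = atan2(0.191, 0.517) = 20.2762°
|p|² = ρ² + z² = 0.55115² + 1.115² = 1.54700
κ = 2ρ / |p|² = 2×0.55115 / 1.54700 = 0.71255
θ = 2·atan2(ρ, z) = 2·atan2(0.55115, 1.115) = 0.91817 rad
ℓ = θ/κ = 0.91817/0.71255 = 1.28857

0.7125 20.28 1.2886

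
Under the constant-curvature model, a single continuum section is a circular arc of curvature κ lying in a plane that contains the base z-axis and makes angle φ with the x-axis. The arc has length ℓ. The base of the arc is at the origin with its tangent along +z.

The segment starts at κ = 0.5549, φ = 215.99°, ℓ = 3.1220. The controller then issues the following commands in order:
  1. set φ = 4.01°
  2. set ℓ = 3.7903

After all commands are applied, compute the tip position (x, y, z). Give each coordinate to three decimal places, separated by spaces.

initial: κ=0.5549, φ=215.99°, ℓ=3.1220
cmd 1: set φ=4.01° → (κ,φ,ℓ)=(0.5549,4.01°,3.1220) → tip=(2.0870,0.1463,1.7786)
cmd 2: set ℓ=3.7903 → (κ,φ,ℓ)=(0.5549,4.01°,3.7903) → tip=(2.7103,0.1900,1.5527)

2.710 0.190 1.553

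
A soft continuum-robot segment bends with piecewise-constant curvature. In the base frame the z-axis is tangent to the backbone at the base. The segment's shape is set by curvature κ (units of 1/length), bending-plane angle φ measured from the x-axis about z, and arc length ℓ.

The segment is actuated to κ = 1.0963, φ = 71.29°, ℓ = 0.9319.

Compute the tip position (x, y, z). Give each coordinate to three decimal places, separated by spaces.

θ = κ·ℓ = 1.0963 × 0.9319 = 1.02164 rad
ρ = (1 − cos θ)/κ = (1 − 0.52197)/1.0963 = 0.43604
z = sin θ / κ = 0.85297/1.0963 = 0.77804
x = ρ cos φ = 0.43604 × cos(71.29°) = 0.13987
y = ρ sin φ = 0.43604 × sin(71.29°) = 0.41300

0.140 0.413 0.778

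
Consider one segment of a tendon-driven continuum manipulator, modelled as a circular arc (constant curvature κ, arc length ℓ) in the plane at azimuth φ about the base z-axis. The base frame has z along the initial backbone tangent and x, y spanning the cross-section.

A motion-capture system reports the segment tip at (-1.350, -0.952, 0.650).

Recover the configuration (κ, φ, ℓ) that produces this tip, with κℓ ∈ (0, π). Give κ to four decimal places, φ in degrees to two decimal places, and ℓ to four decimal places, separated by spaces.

1.0484 215.19 2.2814

ρ = √(x²+y²) = √(-1.350² + -0.952²) = 1.65191
φ = atan2(y, x) mod 360° = atan2(-0.952, -1.350) = 215.1909°
|p|² = ρ² + z² = 1.65191² + 0.650² = 3.15130
κ = 2ρ / |p|² = 2×1.65191 / 3.15130 = 1.04840
θ = 2·atan2(ρ, z) = 2·atan2(1.65191, 0.650) = 2.39184 rad
ℓ = θ/κ = 2.39184/1.04840 = 2.28142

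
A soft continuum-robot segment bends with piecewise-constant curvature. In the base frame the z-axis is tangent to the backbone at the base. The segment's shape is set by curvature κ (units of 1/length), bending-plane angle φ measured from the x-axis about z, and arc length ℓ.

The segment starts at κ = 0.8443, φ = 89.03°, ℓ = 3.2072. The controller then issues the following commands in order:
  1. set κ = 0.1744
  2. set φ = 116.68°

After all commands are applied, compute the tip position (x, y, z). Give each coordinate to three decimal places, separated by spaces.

initial: κ=0.8443, φ=89.03°, ℓ=3.2072
cmd 1: set κ=0.1744 → (κ,φ,ℓ)=(0.1744,89.03°,3.2072) → tip=(0.0148,0.8737,3.0426)
cmd 2: set φ=116.68° → (κ,φ,ℓ)=(0.1744,116.68°,3.2072) → tip=(-0.3923,0.7808,3.0426)

-0.392 0.781 3.043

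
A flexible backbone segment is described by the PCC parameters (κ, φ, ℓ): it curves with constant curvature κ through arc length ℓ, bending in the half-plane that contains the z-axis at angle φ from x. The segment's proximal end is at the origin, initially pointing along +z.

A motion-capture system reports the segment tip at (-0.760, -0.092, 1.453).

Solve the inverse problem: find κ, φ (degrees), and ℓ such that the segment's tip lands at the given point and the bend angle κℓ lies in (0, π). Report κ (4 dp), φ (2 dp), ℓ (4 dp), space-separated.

ρ = √(x²+y²) = √(-0.760² + -0.092²) = 0.76555
φ = atan2(y, x) mod 360° = atan2(-0.092, -0.760) = 186.9022°
|p|² = ρ² + z² = 0.76555² + 1.453² = 2.69727
κ = 2ρ / |p|² = 2×0.76555 / 2.69727 = 0.56765
θ = 2·atan2(ρ, z) = 2·atan2(0.76555, 1.453) = 0.96983 rad
ℓ = θ/κ = 0.96983/0.56765 = 1.70851

0.5676 186.90 1.7085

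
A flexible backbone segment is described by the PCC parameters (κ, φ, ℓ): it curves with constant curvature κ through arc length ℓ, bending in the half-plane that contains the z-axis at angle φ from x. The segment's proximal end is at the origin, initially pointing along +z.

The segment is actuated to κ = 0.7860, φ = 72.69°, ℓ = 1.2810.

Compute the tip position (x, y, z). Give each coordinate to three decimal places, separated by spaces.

θ = κ·ℓ = 0.7860 × 1.2810 = 1.00687 rad
ρ = (1 − cos θ)/κ = (1 − 0.53451)/0.7860 = 0.59222
z = sin θ / κ = 0.84516/0.7860 = 1.07527
x = ρ cos φ = 0.59222 × cos(72.69°) = 0.17621
y = ρ sin φ = 0.59222 × sin(72.69°) = 0.56540

0.176 0.565 1.075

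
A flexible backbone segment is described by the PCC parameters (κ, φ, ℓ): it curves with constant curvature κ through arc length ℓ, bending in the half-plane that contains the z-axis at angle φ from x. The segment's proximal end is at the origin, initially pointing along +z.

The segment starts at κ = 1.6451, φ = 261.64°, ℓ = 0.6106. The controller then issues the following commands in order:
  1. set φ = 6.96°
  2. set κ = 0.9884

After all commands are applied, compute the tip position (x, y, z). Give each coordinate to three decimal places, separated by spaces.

0.177 0.022 0.574

initial: κ=1.6451, φ=261.64°, ℓ=0.6106
cmd 1: set φ=6.96° → (κ,φ,ℓ)=(1.6451,6.96°,0.6106) → tip=(0.2797,0.0341,0.5130)
cmd 2: set κ=0.9884 → (κ,φ,ℓ)=(0.9884,6.96°,0.6106) → tip=(0.1774,0.0217,0.5742)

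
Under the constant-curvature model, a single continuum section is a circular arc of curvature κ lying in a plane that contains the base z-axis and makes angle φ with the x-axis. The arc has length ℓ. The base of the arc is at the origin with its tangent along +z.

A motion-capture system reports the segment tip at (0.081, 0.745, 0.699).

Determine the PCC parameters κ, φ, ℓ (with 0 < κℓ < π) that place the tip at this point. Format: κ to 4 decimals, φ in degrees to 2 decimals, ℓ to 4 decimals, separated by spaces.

1.4272 83.79 1.1494

ρ = √(x²+y²) = √(0.081² + 0.745²) = 0.74939
φ = atan2(y, x) mod 360° = atan2(0.745, 0.081) = 83.7949°
|p|² = ρ² + z² = 0.74939² + 0.699² = 1.05019
κ = 2ρ / |p|² = 2×0.74939 / 1.05019 = 1.42716
θ = 2·atan2(ρ, z) = 2·atan2(0.74939, 0.699) = 1.64035 rad
ℓ = θ/κ = 1.64035/1.42716 = 1.14938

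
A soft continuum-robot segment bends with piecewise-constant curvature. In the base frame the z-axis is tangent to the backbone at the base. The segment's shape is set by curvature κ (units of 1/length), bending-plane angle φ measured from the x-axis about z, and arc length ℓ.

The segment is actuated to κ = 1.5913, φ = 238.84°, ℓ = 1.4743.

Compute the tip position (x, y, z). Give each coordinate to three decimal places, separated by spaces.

θ = κ·ℓ = 1.5913 × 1.4743 = 2.34605 rad
ρ = (1 − cos θ)/κ = (1 − -0.69990)/1.5913 = 1.06825
z = sin θ / κ = 0.71424/1.5913 = 0.44884
x = ρ cos φ = 1.06825 × cos(238.84°) = -0.55274
y = ρ sin φ = 1.06825 × sin(238.84°) = -0.91413

-0.553 -0.914 0.449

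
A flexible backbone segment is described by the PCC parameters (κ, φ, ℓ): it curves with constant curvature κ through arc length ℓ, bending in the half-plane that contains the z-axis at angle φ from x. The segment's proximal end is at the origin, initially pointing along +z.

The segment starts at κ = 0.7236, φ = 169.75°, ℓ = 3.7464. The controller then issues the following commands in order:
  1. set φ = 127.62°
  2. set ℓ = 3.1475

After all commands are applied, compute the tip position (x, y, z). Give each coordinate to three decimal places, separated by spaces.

initial: κ=0.7236, φ=169.75°, ℓ=3.7464
cmd 1: set φ=127.62° → (κ,φ,ℓ)=(0.7236,127.62°,3.7464) → tip=(-1.6101,2.0893,0.5770)
cmd 2: set ℓ=3.1475 → (κ,φ,ℓ)=(0.7236,127.62°,3.1475) → tip=(-1.3914,1.8054,1.0510)

-1.391 1.805 1.051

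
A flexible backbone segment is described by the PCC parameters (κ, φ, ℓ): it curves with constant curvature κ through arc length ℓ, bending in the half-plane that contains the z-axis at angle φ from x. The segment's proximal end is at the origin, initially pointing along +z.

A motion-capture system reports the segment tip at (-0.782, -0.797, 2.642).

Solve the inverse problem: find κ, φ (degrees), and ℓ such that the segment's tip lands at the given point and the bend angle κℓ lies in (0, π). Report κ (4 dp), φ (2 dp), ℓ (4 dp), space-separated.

0.2714 225.54 2.9461

ρ = √(x²+y²) = √(-0.782² + -0.797²) = 1.11657
φ = atan2(y, x) mod 360° = atan2(-0.797, -0.782) = 225.5443°
|p|² = ρ² + z² = 1.11657² + 2.642² = 8.22690
κ = 2ρ / |p|² = 2×1.11657 / 8.22690 = 0.27144
θ = 2·atan2(ρ, z) = 2·atan2(1.11657, 2.642) = 0.79971 rad
ℓ = θ/κ = 0.79971/0.27144 = 2.94614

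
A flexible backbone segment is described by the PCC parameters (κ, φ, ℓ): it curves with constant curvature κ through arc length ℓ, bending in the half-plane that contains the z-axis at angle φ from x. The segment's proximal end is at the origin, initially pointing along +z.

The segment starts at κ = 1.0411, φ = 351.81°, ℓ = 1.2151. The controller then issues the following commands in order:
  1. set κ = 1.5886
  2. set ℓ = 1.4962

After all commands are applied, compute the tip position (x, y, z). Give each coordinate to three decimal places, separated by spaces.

1.073 -0.154 0.436

initial: κ=1.0411, φ=351.81°, ℓ=1.2151
cmd 1: set κ=1.5886 → (κ,φ,ℓ)=(1.5886,351.81°,1.2151) → tip=(0.8423,-0.1212,0.5892)
cmd 2: set ℓ=1.4962 → (κ,φ,ℓ)=(1.5886,351.81°,1.4962) → tip=(1.0726,-0.1544,0.4358)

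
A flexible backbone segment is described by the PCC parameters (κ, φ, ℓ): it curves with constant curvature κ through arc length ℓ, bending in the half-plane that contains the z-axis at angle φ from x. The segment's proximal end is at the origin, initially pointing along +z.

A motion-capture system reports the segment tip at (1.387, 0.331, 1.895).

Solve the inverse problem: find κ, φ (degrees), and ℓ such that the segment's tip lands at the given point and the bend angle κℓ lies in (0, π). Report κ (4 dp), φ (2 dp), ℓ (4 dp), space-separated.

0.5071 13.42 2.5444

ρ = √(x²+y²) = √(1.387² + 0.331²) = 1.42595
φ = atan2(y, x) mod 360° = atan2(0.331, 1.387) = 13.4223°
|p|² = ρ² + z² = 1.42595² + 1.895² = 5.62435
κ = 2ρ / |p|² = 2×1.42595 / 5.62435 = 0.50706
θ = 2·atan2(ρ, z) = 2·atan2(1.42595, 1.895) = 1.29017 rad
ℓ = θ/κ = 1.29017/0.50706 = 2.54441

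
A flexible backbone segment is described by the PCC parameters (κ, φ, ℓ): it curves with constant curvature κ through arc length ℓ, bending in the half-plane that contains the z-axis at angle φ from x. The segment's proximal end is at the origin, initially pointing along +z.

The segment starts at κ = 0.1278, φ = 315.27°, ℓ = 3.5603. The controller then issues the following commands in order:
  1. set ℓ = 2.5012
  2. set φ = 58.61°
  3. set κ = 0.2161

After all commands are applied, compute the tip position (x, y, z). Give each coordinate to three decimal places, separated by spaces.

0.344 0.563 2.381

initial: κ=0.1278, φ=315.27°, ℓ=3.5603
cmd 1: set ℓ=2.5012 → (κ,φ,ℓ)=(0.1278,315.27°,2.5012) → tip=(0.2816,-0.2789,2.4588)
cmd 2: set φ=58.61° → (κ,φ,ℓ)=(0.1278,58.61°,2.5012) → tip=(0.2065,0.3384,2.4588)
cmd 3: set κ=0.2161 → (κ,φ,ℓ)=(0.2161,58.61°,2.5012) → tip=(0.3436,0.5631,2.3812)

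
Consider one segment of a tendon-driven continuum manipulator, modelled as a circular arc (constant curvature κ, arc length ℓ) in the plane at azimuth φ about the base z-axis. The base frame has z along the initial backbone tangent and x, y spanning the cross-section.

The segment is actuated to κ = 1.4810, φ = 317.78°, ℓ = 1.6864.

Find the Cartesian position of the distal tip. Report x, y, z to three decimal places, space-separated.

0.900 -0.817 0.405

θ = κ·ℓ = 1.4810 × 1.6864 = 2.49756 rad
ρ = (1 − cos θ)/κ = (1 − -0.79968)/1.4810 = 1.21518
z = sin θ / κ = 0.60043/1.4810 = 0.40542
x = ρ cos φ = 1.21518 × cos(317.78°) = 0.89993
y = ρ sin φ = 1.21518 × sin(317.78°) = -0.81657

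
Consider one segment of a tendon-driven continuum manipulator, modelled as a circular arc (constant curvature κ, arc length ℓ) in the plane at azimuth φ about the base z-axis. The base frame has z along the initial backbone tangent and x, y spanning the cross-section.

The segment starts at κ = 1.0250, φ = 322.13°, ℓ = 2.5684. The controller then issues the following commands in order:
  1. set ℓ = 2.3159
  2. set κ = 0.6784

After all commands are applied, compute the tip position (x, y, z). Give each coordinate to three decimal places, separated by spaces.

1.164 -0.905 1.474

initial: κ=1.0250, φ=322.13°, ℓ=2.5684
cmd 1: set ℓ=2.3159 → (κ,φ,ℓ)=(1.0250,322.13°,2.3159) → tip=(1.3242,-1.0298,0.6776)
cmd 2: set κ=0.6784 → (κ,φ,ℓ)=(0.6784,322.13°,2.3159) → tip=(1.1640,-0.9052,1.4741)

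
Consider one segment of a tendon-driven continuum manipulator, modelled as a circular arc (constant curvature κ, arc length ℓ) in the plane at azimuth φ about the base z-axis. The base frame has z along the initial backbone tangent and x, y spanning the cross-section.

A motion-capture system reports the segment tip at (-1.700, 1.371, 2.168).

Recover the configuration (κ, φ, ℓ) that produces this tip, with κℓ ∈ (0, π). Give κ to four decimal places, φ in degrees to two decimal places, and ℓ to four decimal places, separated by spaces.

ρ = √(x²+y²) = √(-1.700² + 1.371²) = 2.18395
φ = atan2(y, x) mod 360° = atan2(1.371, -1.700) = 141.1148°
|p|² = ρ² + z² = 2.18395² + 2.168² = 9.46987
κ = 2ρ / |p|² = 2×2.18395 / 9.46987 = 0.46124
θ = 2·atan2(ρ, z) = 2·atan2(2.18395, 2.168) = 1.57813 rad
ℓ = θ/κ = 1.57813/0.46124 = 3.42147

0.4612 141.11 3.4215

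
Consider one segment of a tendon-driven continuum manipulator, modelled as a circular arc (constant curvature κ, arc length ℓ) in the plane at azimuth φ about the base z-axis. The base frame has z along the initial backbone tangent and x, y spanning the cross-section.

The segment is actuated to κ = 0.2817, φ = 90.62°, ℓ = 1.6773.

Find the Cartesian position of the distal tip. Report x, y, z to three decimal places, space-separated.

-0.004 0.389 1.616

θ = κ·ℓ = 0.2817 × 1.6773 = 0.47250 rad
ρ = (1 − cos θ)/κ = (1 − 0.89044)/0.2817 = 0.38894
z = sin θ / κ = 0.45511/0.2817 = 1.61558
x = ρ cos φ = 0.38894 × cos(90.62°) = -0.00421
y = ρ sin φ = 0.38894 × sin(90.62°) = 0.38892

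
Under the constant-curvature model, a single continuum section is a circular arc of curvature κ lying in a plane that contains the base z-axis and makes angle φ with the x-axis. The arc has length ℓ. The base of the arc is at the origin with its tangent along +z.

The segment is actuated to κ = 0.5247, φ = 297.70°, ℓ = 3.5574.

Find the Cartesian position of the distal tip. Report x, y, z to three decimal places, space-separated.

1.144 -2.179 1.823

θ = κ·ℓ = 0.5247 × 3.5574 = 1.86657 rad
ρ = (1 − cos θ)/κ = (1 − -0.29148)/0.5247 = 2.46136
z = sin θ / κ = 0.95658/0.5247 = 1.82309
x = ρ cos φ = 2.46136 × cos(297.70°) = 1.14415
y = ρ sin φ = 2.46136 × sin(297.70°) = -2.17928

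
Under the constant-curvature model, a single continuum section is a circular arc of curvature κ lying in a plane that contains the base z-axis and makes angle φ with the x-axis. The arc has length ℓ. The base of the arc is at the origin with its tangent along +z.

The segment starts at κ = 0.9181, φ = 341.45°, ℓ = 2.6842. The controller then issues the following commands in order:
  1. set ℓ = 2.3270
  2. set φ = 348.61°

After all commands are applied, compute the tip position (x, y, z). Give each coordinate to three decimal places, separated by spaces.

initial: κ=0.9181, φ=341.45°, ℓ=2.6842
cmd 1: set ℓ=2.3270 → (κ,φ,ℓ)=(0.9181,341.45°,2.3270) → tip=(1.5860,-0.5322,0.9196)
cmd 2: set φ=348.61° → (κ,φ,ℓ)=(0.9181,348.61°,2.3270) → tip=(1.6400,-0.3304,0.9196)

1.640 -0.330 0.920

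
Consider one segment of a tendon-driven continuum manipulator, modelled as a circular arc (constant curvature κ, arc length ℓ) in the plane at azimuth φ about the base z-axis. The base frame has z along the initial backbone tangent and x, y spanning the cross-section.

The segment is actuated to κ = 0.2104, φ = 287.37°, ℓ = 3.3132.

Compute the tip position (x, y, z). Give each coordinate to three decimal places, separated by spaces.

θ = κ·ℓ = 0.2104 × 3.3132 = 0.69710 rad
ρ = (1 − cos θ)/κ = (1 − 0.76671)/0.2104 = 1.10880
z = sin θ / κ = 0.64199/0.2104 = 3.05131
x = ρ cos φ = 1.10880 × cos(287.37°) = 0.33102
y = ρ sin φ = 1.10880 × sin(287.37°) = -1.05823

0.331 -1.058 3.051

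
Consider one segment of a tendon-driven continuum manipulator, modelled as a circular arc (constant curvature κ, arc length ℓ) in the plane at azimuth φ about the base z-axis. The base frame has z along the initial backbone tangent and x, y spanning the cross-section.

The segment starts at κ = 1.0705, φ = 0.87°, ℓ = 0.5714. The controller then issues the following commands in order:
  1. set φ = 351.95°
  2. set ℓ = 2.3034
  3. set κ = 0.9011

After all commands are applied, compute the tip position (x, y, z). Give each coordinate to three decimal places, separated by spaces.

initial: κ=1.0705, φ=0.87°, ℓ=0.5714
cmd 1: set φ=351.95° → (κ,φ,ℓ)=(1.0705,351.95°,0.5714) → tip=(0.1677,-0.0237,0.5364)
cmd 2: set ℓ=2.3034 → (κ,φ,ℓ)=(1.0705,351.95°,2.3034) → tip=(1.6466,-0.2329,0.5843)
cmd 3: set κ=0.9011 → (κ,φ,ℓ)=(0.9011,351.95°,2.3034) → tip=(1.6302,-0.2306,0.9713)

1.630 -0.231 0.971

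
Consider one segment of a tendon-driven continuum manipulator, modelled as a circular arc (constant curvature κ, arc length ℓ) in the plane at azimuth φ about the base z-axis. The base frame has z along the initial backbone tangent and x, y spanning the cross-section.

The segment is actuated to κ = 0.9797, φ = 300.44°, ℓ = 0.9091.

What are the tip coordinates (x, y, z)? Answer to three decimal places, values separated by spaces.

0.192 -0.327 0.794

θ = κ·ℓ = 0.9797 × 0.9091 = 0.89065 rad
ρ = (1 − cos θ)/κ = (1 − 0.62891)/0.9797 = 0.37878
z = sin θ / κ = 0.77748/0.9797 = 0.79359
x = ρ cos φ = 0.37878 × cos(300.44°) = 0.19190
y = ρ sin φ = 0.37878 × sin(300.44°) = -0.32657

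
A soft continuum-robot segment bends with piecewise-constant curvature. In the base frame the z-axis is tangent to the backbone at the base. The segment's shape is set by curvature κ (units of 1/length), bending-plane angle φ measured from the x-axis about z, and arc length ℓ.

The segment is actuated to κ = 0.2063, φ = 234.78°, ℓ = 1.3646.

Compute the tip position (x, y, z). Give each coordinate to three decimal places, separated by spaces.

-0.110 -0.156 1.347

θ = κ·ℓ = 0.2063 × 1.3646 = 0.28152 rad
ρ = (1 − cos θ)/κ = (1 − 0.96064)/0.2063 = 0.19081
z = sin θ / κ = 0.27781/0.2063 = 1.34665
x = ρ cos φ = 0.19081 × cos(234.78°) = -0.11005
y = ρ sin φ = 0.19081 × sin(234.78°) = -0.15588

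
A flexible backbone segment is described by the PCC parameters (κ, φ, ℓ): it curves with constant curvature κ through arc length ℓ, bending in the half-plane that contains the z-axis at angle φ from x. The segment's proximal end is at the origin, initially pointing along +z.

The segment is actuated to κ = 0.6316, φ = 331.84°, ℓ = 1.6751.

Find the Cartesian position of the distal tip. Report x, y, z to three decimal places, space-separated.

θ = κ·ℓ = 0.6316 × 1.6751 = 1.05799 rad
ρ = (1 − cos θ)/κ = (1 − 0.49062)/0.6316 = 0.80649
z = sin θ / κ = 0.87137/0.6316 = 1.37963
x = ρ cos φ = 0.80649 × cos(331.84°) = 0.71103
y = ρ sin φ = 0.80649 × sin(331.84°) = -0.38061

0.711 -0.381 1.380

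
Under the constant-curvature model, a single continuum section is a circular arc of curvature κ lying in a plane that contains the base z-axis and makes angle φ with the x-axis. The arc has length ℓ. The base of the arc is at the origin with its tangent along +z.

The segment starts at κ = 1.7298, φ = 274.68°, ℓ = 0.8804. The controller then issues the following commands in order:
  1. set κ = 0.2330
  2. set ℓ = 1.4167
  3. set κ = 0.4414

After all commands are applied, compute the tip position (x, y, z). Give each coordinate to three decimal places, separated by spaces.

0.035 -0.427 1.326

initial: κ=1.7298, φ=274.68°, ℓ=0.8804
cmd 1: set κ=0.2330 → (κ,φ,ℓ)=(0.2330,274.68°,0.8804) → tip=(0.0073,-0.0897,0.8742)
cmd 2: set ℓ=1.4167 → (κ,φ,ℓ)=(0.2330,274.68°,1.4167) → tip=(0.0189,-0.2309,1.3911)
cmd 3: set κ=0.4414 → (κ,φ,ℓ)=(0.4414,274.68°,1.4167) → tip=(0.0350,-0.4273,1.3262)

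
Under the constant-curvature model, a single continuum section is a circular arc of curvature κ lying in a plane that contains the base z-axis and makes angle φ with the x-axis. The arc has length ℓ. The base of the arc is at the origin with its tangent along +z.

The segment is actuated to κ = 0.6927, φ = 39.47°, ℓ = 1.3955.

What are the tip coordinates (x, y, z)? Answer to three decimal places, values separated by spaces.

0.481 0.396 1.188

θ = κ·ℓ = 0.6927 × 1.3955 = 0.96666 rad
ρ = (1 − cos θ)/κ = (1 − 0.56805)/0.6927 = 0.62358
z = sin θ / κ = 0.82299/0.6927 = 1.18810
x = ρ cos φ = 0.62358 × cos(39.47°) = 0.48137
y = ρ sin φ = 0.62358 × sin(39.47°) = 0.39639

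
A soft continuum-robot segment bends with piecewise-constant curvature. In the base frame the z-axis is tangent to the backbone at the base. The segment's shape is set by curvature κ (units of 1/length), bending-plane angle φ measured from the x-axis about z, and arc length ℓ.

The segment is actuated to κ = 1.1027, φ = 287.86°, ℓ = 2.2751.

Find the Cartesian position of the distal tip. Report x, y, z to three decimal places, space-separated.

0.502 -1.559 0.536

θ = κ·ℓ = 1.1027 × 2.2751 = 2.50875 rad
ρ = (1 − cos θ)/κ = (1 − -0.80635)/1.1027 = 1.63812
z = sin θ / κ = 0.59144/1.1027 = 0.53635
x = ρ cos φ = 1.63812 × cos(287.86°) = 0.50240
y = ρ sin φ = 1.63812 × sin(287.86°) = -1.55917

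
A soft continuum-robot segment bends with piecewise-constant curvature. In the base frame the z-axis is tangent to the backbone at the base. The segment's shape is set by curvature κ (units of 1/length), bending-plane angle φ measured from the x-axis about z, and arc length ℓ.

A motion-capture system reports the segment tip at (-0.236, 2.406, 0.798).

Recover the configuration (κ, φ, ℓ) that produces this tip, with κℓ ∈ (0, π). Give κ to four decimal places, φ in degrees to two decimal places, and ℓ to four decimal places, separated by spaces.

ρ = √(x²+y²) = √(-0.236² + 2.406²) = 2.41755
φ = atan2(y, x) mod 360° = atan2(2.406, -0.236) = 95.6021°
|p|² = ρ² + z² = 2.41755² + 0.798² = 6.48134
κ = 2ρ / |p|² = 2×2.41755 / 6.48134 = 0.74600
θ = 2·atan2(ρ, z) = 2·atan2(2.41755, 0.798) = 2.50394 rad
ℓ = θ/κ = 2.50394/0.74600 = 3.35648

0.7460 95.60 3.3565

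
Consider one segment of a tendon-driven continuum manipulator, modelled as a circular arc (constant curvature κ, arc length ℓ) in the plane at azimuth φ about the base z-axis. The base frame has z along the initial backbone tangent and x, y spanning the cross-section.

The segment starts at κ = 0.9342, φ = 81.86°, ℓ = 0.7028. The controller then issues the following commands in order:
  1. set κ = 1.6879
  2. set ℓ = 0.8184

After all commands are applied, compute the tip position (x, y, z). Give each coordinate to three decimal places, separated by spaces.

0.068 0.476 0.582

initial: κ=0.9342, φ=81.86°, ℓ=0.7028
cmd 1: set κ=1.6879 → (κ,φ,ℓ)=(1.6879,81.86°,0.7028) → tip=(0.0524,0.3665,0.5492)
cmd 2: set ℓ=0.8184 → (κ,φ,ℓ)=(1.6879,81.86°,0.8184) → tip=(0.0681,0.4761,0.5819)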